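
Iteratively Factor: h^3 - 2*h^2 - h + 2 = (h - 1)*(h^2 - h - 2) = (h - 2)*(h - 1)*(h + 1)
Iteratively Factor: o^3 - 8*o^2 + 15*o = (o - 5)*(o^2 - 3*o) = o*(o - 5)*(o - 3)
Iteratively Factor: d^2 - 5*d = (d)*(d - 5)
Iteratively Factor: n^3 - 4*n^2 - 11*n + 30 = (n + 3)*(n^2 - 7*n + 10) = (n - 5)*(n + 3)*(n - 2)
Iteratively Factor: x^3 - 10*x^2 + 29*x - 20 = (x - 5)*(x^2 - 5*x + 4) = (x - 5)*(x - 1)*(x - 4)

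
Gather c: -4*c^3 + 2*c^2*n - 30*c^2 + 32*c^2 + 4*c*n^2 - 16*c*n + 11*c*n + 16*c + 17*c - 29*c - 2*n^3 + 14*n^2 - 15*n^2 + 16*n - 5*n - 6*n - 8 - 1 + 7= -4*c^3 + c^2*(2*n + 2) + c*(4*n^2 - 5*n + 4) - 2*n^3 - n^2 + 5*n - 2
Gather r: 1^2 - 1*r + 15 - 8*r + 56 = 72 - 9*r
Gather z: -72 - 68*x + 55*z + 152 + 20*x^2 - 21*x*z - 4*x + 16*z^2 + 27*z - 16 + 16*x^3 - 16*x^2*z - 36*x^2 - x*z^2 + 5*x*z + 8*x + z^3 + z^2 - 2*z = 16*x^3 - 16*x^2 - 64*x + z^3 + z^2*(17 - x) + z*(-16*x^2 - 16*x + 80) + 64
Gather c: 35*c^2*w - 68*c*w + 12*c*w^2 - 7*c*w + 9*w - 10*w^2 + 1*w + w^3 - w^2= 35*c^2*w + c*(12*w^2 - 75*w) + w^3 - 11*w^2 + 10*w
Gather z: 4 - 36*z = 4 - 36*z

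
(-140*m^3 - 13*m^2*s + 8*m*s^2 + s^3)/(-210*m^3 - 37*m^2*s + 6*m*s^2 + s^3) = (-4*m + s)/(-6*m + s)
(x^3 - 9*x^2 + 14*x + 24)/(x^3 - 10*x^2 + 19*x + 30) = (x - 4)/(x - 5)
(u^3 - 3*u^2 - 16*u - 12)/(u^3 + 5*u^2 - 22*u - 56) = (u^2 - 5*u - 6)/(u^2 + 3*u - 28)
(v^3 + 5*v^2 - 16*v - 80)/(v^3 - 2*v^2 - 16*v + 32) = (v + 5)/(v - 2)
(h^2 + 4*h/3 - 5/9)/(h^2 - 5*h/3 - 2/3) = (-9*h^2 - 12*h + 5)/(3*(-3*h^2 + 5*h + 2))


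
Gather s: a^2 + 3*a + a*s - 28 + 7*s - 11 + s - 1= a^2 + 3*a + s*(a + 8) - 40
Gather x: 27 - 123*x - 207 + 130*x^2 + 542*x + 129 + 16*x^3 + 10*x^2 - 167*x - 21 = 16*x^3 + 140*x^2 + 252*x - 72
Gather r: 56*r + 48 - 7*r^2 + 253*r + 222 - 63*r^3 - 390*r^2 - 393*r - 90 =-63*r^3 - 397*r^2 - 84*r + 180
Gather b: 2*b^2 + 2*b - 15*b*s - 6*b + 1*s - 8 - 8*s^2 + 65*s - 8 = 2*b^2 + b*(-15*s - 4) - 8*s^2 + 66*s - 16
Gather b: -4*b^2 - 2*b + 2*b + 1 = 1 - 4*b^2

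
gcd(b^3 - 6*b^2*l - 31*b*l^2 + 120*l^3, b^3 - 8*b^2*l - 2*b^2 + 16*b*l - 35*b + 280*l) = b - 8*l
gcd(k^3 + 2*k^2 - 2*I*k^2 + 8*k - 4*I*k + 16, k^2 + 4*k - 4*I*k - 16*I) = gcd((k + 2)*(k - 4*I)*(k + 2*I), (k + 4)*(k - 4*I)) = k - 4*I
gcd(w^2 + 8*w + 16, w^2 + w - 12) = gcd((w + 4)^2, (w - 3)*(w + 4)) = w + 4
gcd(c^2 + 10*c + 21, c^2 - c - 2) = 1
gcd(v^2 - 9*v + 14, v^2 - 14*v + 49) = v - 7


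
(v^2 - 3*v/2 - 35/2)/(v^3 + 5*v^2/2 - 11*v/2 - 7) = (v - 5)/(v^2 - v - 2)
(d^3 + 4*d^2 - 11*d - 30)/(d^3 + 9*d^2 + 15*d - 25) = (d^2 - d - 6)/(d^2 + 4*d - 5)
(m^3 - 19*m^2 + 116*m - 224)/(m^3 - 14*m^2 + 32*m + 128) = (m^2 - 11*m + 28)/(m^2 - 6*m - 16)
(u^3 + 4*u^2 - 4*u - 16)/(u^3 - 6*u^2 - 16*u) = (u^2 + 2*u - 8)/(u*(u - 8))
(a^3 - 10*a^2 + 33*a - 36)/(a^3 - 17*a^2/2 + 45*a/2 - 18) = 2*(a - 3)/(2*a - 3)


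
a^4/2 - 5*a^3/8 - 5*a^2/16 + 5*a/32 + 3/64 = (a/2 + 1/4)*(a - 3/2)*(a - 1/2)*(a + 1/4)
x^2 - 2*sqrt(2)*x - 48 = (x - 6*sqrt(2))*(x + 4*sqrt(2))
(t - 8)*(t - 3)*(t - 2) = t^3 - 13*t^2 + 46*t - 48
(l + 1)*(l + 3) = l^2 + 4*l + 3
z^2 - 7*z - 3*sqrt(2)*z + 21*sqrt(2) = (z - 7)*(z - 3*sqrt(2))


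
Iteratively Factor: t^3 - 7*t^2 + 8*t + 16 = (t + 1)*(t^2 - 8*t + 16) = (t - 4)*(t + 1)*(t - 4)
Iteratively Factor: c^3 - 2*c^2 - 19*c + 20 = (c - 5)*(c^2 + 3*c - 4) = (c - 5)*(c - 1)*(c + 4)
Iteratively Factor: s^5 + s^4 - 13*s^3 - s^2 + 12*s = (s + 1)*(s^4 - 13*s^2 + 12*s) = (s - 1)*(s + 1)*(s^3 + s^2 - 12*s) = s*(s - 1)*(s + 1)*(s^2 + s - 12) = s*(s - 3)*(s - 1)*(s + 1)*(s + 4)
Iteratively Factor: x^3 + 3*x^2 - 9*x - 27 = (x + 3)*(x^2 - 9) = (x - 3)*(x + 3)*(x + 3)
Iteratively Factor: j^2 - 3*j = (j - 3)*(j)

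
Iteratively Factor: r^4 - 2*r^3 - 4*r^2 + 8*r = (r - 2)*(r^3 - 4*r) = (r - 2)*(r + 2)*(r^2 - 2*r) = (r - 2)^2*(r + 2)*(r)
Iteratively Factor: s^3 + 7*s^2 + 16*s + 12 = (s + 3)*(s^2 + 4*s + 4) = (s + 2)*(s + 3)*(s + 2)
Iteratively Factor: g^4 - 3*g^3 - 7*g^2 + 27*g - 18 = (g + 3)*(g^3 - 6*g^2 + 11*g - 6) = (g - 3)*(g + 3)*(g^2 - 3*g + 2) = (g - 3)*(g - 1)*(g + 3)*(g - 2)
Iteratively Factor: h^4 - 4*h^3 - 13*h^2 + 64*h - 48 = (h + 4)*(h^3 - 8*h^2 + 19*h - 12) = (h - 1)*(h + 4)*(h^2 - 7*h + 12) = (h - 4)*(h - 1)*(h + 4)*(h - 3)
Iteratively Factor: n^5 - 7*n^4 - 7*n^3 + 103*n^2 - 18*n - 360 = (n - 5)*(n^4 - 2*n^3 - 17*n^2 + 18*n + 72) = (n - 5)*(n + 2)*(n^3 - 4*n^2 - 9*n + 36) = (n - 5)*(n - 3)*(n + 2)*(n^2 - n - 12) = (n - 5)*(n - 4)*(n - 3)*(n + 2)*(n + 3)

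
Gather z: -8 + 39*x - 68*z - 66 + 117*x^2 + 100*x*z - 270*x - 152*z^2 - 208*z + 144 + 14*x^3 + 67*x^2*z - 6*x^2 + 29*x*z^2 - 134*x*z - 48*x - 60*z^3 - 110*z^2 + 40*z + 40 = 14*x^3 + 111*x^2 - 279*x - 60*z^3 + z^2*(29*x - 262) + z*(67*x^2 - 34*x - 236) + 110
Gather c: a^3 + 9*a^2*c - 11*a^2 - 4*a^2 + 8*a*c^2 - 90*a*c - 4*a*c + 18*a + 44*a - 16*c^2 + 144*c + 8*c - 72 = a^3 - 15*a^2 + 62*a + c^2*(8*a - 16) + c*(9*a^2 - 94*a + 152) - 72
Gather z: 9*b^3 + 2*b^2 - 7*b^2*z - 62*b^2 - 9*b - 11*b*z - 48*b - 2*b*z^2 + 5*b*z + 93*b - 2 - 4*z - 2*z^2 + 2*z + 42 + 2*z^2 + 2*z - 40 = 9*b^3 - 60*b^2 - 2*b*z^2 + 36*b + z*(-7*b^2 - 6*b)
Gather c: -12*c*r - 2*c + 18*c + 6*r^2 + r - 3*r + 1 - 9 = c*(16 - 12*r) + 6*r^2 - 2*r - 8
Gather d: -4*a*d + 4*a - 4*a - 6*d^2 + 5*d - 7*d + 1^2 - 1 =-6*d^2 + d*(-4*a - 2)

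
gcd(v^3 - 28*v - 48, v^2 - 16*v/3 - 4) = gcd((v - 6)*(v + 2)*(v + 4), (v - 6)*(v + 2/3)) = v - 6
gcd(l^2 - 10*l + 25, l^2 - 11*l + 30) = l - 5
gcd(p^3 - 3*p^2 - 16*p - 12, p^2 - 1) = p + 1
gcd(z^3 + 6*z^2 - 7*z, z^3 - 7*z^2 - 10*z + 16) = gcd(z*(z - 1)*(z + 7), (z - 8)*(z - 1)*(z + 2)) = z - 1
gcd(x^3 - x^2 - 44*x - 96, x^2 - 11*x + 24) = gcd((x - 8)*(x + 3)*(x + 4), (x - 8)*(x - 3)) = x - 8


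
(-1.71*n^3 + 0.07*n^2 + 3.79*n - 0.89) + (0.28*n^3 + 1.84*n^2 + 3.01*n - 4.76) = -1.43*n^3 + 1.91*n^2 + 6.8*n - 5.65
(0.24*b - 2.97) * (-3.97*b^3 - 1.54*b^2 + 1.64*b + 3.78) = -0.9528*b^4 + 11.4213*b^3 + 4.9674*b^2 - 3.9636*b - 11.2266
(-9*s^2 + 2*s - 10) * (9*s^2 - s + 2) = -81*s^4 + 27*s^3 - 110*s^2 + 14*s - 20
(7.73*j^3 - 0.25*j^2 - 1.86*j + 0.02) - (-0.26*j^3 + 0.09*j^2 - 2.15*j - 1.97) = 7.99*j^3 - 0.34*j^2 + 0.29*j + 1.99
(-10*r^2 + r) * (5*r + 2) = -50*r^3 - 15*r^2 + 2*r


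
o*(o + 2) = o^2 + 2*o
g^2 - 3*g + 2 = (g - 2)*(g - 1)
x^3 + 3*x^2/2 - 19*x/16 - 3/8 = (x - 3/4)*(x + 1/4)*(x + 2)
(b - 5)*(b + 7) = b^2 + 2*b - 35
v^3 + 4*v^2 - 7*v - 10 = (v - 2)*(v + 1)*(v + 5)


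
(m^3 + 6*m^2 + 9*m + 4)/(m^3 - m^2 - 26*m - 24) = (m + 1)/(m - 6)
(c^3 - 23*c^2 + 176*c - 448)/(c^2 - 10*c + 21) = (c^2 - 16*c + 64)/(c - 3)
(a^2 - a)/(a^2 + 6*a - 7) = a/(a + 7)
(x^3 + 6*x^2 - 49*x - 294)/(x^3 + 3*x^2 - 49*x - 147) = (x + 6)/(x + 3)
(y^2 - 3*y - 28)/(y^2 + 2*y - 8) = (y - 7)/(y - 2)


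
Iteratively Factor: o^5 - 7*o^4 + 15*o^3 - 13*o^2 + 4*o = (o - 1)*(o^4 - 6*o^3 + 9*o^2 - 4*o) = o*(o - 1)*(o^3 - 6*o^2 + 9*o - 4) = o*(o - 1)^2*(o^2 - 5*o + 4) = o*(o - 1)^3*(o - 4)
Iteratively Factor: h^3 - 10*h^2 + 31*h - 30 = (h - 3)*(h^2 - 7*h + 10) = (h - 3)*(h - 2)*(h - 5)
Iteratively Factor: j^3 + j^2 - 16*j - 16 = (j + 1)*(j^2 - 16) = (j - 4)*(j + 1)*(j + 4)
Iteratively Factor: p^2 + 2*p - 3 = (p - 1)*(p + 3)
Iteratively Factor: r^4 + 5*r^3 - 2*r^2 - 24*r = (r + 3)*(r^3 + 2*r^2 - 8*r) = r*(r + 3)*(r^2 + 2*r - 8) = r*(r + 3)*(r + 4)*(r - 2)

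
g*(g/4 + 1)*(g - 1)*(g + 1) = g^4/4 + g^3 - g^2/4 - g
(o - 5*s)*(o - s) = o^2 - 6*o*s + 5*s^2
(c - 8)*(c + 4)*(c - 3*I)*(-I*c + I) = -I*c^4 - 3*c^3 + 5*I*c^3 + 15*c^2 + 28*I*c^2 + 84*c - 32*I*c - 96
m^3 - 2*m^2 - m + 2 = (m - 2)*(m - 1)*(m + 1)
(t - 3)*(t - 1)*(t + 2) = t^3 - 2*t^2 - 5*t + 6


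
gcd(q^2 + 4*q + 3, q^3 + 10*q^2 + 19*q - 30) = 1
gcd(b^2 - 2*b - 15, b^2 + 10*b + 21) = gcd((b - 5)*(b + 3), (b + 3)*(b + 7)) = b + 3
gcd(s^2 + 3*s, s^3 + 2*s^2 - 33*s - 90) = s + 3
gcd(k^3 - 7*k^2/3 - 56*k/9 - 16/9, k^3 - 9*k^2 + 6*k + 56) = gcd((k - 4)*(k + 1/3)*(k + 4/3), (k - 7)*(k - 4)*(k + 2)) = k - 4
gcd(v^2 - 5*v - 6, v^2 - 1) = v + 1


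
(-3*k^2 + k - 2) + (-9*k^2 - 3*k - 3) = -12*k^2 - 2*k - 5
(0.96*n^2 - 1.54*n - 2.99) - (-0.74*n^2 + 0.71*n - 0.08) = 1.7*n^2 - 2.25*n - 2.91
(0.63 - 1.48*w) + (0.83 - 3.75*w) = 1.46 - 5.23*w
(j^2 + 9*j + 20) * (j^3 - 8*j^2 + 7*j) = j^5 + j^4 - 45*j^3 - 97*j^2 + 140*j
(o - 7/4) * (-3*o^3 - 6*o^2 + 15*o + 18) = -3*o^4 - 3*o^3/4 + 51*o^2/2 - 33*o/4 - 63/2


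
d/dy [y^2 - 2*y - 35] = 2*y - 2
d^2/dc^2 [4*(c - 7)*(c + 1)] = 8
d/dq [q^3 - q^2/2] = q*(3*q - 1)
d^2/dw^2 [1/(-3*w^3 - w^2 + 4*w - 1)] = 2*((9*w + 1)*(3*w^3 + w^2 - 4*w + 1) - (9*w^2 + 2*w - 4)^2)/(3*w^3 + w^2 - 4*w + 1)^3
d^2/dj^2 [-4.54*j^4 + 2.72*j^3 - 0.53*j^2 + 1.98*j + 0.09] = -54.48*j^2 + 16.32*j - 1.06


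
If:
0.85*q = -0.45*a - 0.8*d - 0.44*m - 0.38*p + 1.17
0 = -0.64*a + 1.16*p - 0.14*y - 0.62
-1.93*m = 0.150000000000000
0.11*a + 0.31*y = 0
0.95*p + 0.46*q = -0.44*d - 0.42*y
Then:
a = -2.81818181818182*y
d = -5.49412225705329*y - 148.682968554583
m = -0.08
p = 0.53448275862069 - 1.43416927899687*y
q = 7.30407523510972*y + 141.11466857245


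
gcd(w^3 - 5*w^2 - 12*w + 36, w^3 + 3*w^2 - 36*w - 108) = w^2 - 3*w - 18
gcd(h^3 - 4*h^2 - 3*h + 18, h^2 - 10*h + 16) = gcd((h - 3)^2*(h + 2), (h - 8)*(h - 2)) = 1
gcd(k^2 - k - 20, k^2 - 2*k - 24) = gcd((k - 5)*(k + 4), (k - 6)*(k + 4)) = k + 4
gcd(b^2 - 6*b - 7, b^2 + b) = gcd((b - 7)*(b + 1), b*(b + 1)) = b + 1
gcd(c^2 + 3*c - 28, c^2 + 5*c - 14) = c + 7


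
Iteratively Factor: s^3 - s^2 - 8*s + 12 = (s - 2)*(s^2 + s - 6) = (s - 2)^2*(s + 3)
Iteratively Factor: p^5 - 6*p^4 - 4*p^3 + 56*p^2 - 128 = (p - 4)*(p^4 - 2*p^3 - 12*p^2 + 8*p + 32) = (p - 4)*(p + 2)*(p^3 - 4*p^2 - 4*p + 16) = (p - 4)^2*(p + 2)*(p^2 - 4) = (p - 4)^2*(p - 2)*(p + 2)*(p + 2)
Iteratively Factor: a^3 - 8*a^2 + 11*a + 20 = (a + 1)*(a^2 - 9*a + 20) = (a - 5)*(a + 1)*(a - 4)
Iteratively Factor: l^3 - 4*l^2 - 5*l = (l - 5)*(l^2 + l) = (l - 5)*(l + 1)*(l)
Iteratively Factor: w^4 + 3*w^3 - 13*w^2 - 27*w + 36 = (w + 3)*(w^3 - 13*w + 12) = (w - 1)*(w + 3)*(w^2 + w - 12) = (w - 1)*(w + 3)*(w + 4)*(w - 3)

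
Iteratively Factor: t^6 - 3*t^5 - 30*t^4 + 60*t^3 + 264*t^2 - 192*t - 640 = (t + 4)*(t^5 - 7*t^4 - 2*t^3 + 68*t^2 - 8*t - 160) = (t - 5)*(t + 4)*(t^4 - 2*t^3 - 12*t^2 + 8*t + 32) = (t - 5)*(t - 4)*(t + 4)*(t^3 + 2*t^2 - 4*t - 8) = (t - 5)*(t - 4)*(t + 2)*(t + 4)*(t^2 - 4) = (t - 5)*(t - 4)*(t - 2)*(t + 2)*(t + 4)*(t + 2)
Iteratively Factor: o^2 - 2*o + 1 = (o - 1)*(o - 1)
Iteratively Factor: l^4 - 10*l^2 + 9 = (l + 1)*(l^3 - l^2 - 9*l + 9) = (l - 1)*(l + 1)*(l^2 - 9) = (l - 3)*(l - 1)*(l + 1)*(l + 3)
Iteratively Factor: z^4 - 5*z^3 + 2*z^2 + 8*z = (z - 4)*(z^3 - z^2 - 2*z) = (z - 4)*(z + 1)*(z^2 - 2*z) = (z - 4)*(z - 2)*(z + 1)*(z)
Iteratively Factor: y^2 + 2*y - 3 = (y - 1)*(y + 3)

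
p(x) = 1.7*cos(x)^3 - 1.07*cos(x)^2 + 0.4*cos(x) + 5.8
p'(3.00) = -1.06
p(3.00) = 2.71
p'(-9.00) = 2.71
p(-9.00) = 3.26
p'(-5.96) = -0.94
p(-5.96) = 6.67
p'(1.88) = -1.45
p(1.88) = 5.53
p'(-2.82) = 2.22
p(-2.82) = 3.01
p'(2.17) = -2.67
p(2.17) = 4.93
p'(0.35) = -0.99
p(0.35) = 6.64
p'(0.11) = -0.36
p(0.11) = 6.81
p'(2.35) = -3.15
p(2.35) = 4.40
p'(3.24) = 0.74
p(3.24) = 2.67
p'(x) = -5.1*sin(x)*cos(x)^2 + 2.14*sin(x)*cos(x) - 0.4*sin(x) = (-5.1*cos(x)^2 + 2.14*cos(x) - 0.4)*sin(x)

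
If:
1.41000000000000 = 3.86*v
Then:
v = 0.37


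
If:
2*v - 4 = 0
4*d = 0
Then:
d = 0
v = 2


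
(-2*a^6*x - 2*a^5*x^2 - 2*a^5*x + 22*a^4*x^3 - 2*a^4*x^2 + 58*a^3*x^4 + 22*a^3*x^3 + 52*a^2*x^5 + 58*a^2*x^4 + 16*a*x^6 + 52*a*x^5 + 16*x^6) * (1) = -2*a^6*x - 2*a^5*x^2 - 2*a^5*x + 22*a^4*x^3 - 2*a^4*x^2 + 58*a^3*x^4 + 22*a^3*x^3 + 52*a^2*x^5 + 58*a^2*x^4 + 16*a*x^6 + 52*a*x^5 + 16*x^6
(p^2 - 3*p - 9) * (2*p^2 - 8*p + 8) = 2*p^4 - 14*p^3 + 14*p^2 + 48*p - 72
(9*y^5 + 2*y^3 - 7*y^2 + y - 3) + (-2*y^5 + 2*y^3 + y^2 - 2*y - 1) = 7*y^5 + 4*y^3 - 6*y^2 - y - 4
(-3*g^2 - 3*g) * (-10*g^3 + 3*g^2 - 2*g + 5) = 30*g^5 + 21*g^4 - 3*g^3 - 9*g^2 - 15*g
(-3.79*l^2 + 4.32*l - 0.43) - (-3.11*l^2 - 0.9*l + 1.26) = -0.68*l^2 + 5.22*l - 1.69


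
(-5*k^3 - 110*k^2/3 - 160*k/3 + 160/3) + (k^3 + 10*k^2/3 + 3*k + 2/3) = -4*k^3 - 100*k^2/3 - 151*k/3 + 54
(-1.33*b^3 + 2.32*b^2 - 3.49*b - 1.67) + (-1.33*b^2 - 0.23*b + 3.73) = -1.33*b^3 + 0.99*b^2 - 3.72*b + 2.06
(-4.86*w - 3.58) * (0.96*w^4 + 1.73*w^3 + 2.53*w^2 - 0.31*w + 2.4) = -4.6656*w^5 - 11.8446*w^4 - 18.4892*w^3 - 7.5508*w^2 - 10.5542*w - 8.592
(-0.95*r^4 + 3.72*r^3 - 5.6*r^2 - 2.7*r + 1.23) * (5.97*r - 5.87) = -5.6715*r^5 + 27.7849*r^4 - 55.2684*r^3 + 16.753*r^2 + 23.1921*r - 7.2201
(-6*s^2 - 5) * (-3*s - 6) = 18*s^3 + 36*s^2 + 15*s + 30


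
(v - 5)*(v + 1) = v^2 - 4*v - 5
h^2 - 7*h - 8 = (h - 8)*(h + 1)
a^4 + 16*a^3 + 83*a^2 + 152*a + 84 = (a + 1)*(a + 2)*(a + 6)*(a + 7)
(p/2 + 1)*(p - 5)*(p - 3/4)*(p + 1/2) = p^4/2 - 13*p^3/8 - 77*p^2/16 + 29*p/16 + 15/8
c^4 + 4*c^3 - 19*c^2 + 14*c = c*(c - 2)*(c - 1)*(c + 7)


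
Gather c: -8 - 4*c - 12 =-4*c - 20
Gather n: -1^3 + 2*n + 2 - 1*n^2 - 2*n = 1 - n^2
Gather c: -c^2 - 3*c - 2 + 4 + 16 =-c^2 - 3*c + 18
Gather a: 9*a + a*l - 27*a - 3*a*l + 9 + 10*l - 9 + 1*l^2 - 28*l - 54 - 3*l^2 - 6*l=a*(-2*l - 18) - 2*l^2 - 24*l - 54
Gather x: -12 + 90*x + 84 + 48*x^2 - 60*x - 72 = 48*x^2 + 30*x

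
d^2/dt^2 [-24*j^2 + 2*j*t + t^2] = 2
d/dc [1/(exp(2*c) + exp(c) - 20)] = (-2*exp(c) - 1)*exp(c)/(exp(2*c) + exp(c) - 20)^2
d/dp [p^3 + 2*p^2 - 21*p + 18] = 3*p^2 + 4*p - 21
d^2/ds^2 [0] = 0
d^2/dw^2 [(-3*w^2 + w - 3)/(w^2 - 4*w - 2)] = 2*(-11*w^3 - 27*w^2 + 42*w - 74)/(w^6 - 12*w^5 + 42*w^4 - 16*w^3 - 84*w^2 - 48*w - 8)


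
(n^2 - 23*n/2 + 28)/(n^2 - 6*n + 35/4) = 2*(n - 8)/(2*n - 5)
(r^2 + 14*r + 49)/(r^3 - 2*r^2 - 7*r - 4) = (r^2 + 14*r + 49)/(r^3 - 2*r^2 - 7*r - 4)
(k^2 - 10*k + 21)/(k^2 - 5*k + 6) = (k - 7)/(k - 2)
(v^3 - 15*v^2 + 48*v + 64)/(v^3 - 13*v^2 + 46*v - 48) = (v^2 - 7*v - 8)/(v^2 - 5*v + 6)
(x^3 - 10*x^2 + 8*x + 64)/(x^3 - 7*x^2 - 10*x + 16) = (x - 4)/(x - 1)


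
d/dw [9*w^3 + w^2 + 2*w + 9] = 27*w^2 + 2*w + 2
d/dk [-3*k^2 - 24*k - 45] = -6*k - 24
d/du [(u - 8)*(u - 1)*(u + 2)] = 3*u^2 - 14*u - 10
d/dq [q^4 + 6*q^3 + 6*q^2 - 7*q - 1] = 4*q^3 + 18*q^2 + 12*q - 7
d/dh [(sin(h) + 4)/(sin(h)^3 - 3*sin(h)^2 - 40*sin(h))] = (-2*sin(h)^3 - 9*sin(h)^2 + 24*sin(h) + 160)*cos(h)/((sin(h) - 8)^2*(sin(h) + 5)^2*sin(h)^2)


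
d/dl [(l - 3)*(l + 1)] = 2*l - 2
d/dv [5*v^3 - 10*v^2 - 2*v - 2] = 15*v^2 - 20*v - 2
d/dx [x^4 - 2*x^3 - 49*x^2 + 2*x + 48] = 4*x^3 - 6*x^2 - 98*x + 2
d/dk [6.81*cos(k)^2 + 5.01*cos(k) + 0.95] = -(13.62*cos(k) + 5.01)*sin(k)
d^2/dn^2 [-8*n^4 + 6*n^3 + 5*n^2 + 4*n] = -96*n^2 + 36*n + 10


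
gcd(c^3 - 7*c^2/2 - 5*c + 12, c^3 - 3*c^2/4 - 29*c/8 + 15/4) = c^2 + c/2 - 3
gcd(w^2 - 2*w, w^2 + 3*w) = w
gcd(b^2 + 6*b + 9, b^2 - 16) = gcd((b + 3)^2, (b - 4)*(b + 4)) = 1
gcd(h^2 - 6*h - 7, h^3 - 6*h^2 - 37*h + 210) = h - 7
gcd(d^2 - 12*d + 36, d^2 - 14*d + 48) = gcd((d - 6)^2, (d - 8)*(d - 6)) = d - 6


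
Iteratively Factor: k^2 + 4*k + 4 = (k + 2)*(k + 2)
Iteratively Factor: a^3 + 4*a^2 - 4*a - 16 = (a - 2)*(a^2 + 6*a + 8) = (a - 2)*(a + 4)*(a + 2)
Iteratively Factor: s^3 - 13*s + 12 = (s - 1)*(s^2 + s - 12) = (s - 3)*(s - 1)*(s + 4)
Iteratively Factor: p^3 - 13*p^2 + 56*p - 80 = (p - 4)*(p^2 - 9*p + 20) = (p - 4)^2*(p - 5)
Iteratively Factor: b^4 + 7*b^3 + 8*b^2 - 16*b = (b + 4)*(b^3 + 3*b^2 - 4*b) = (b + 4)^2*(b^2 - b) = (b - 1)*(b + 4)^2*(b)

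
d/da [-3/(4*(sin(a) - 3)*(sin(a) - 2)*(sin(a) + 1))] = 3*(3*sin(a)^2 - 8*sin(a) + 1)*cos(a)/(4*(sin(a) - 3)^2*(sin(a) - 2)^2*(sin(a) + 1)^2)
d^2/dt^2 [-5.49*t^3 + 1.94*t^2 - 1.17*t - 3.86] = 3.88 - 32.94*t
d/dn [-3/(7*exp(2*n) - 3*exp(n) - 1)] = (42*exp(n) - 9)*exp(n)/(-7*exp(2*n) + 3*exp(n) + 1)^2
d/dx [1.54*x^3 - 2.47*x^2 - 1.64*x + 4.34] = 4.62*x^2 - 4.94*x - 1.64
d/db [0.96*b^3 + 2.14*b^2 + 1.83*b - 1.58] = 2.88*b^2 + 4.28*b + 1.83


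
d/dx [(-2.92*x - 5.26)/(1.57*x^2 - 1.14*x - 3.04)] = (4.5844*x^2 + 16.5164*x + 2.8804)/(2.4649*x^4 - 3.5796*x^3 - 8.246*x^2 + 6.9312*x + 9.2416)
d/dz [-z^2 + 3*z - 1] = 3 - 2*z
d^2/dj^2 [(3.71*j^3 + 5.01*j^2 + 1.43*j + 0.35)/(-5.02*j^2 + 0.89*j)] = (1.13686837721616e-13*j^5 - 122.717882*j^3 - 52.92084*j^2 + 9.38238*j - 0.55447)/(j^3*(126.506008*j^3 - 67.285068*j^2 + 11.929026*j - 0.704969))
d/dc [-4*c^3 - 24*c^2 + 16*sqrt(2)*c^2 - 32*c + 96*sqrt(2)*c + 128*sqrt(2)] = -12*c^2 - 48*c + 32*sqrt(2)*c - 32 + 96*sqrt(2)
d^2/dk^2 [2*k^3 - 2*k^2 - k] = 12*k - 4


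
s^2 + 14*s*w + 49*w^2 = (s + 7*w)^2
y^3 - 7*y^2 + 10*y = y*(y - 5)*(y - 2)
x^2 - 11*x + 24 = (x - 8)*(x - 3)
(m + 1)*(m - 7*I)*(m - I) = m^3 + m^2 - 8*I*m^2 - 7*m - 8*I*m - 7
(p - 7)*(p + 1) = p^2 - 6*p - 7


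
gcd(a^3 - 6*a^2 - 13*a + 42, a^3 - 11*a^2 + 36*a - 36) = a - 2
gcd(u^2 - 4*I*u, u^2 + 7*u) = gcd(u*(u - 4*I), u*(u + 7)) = u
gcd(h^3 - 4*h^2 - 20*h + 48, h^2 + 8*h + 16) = h + 4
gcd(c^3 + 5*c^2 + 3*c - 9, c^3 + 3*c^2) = c + 3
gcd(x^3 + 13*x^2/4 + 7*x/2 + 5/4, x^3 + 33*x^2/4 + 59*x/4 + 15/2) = x^2 + 9*x/4 + 5/4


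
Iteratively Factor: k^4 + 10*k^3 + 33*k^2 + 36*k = (k + 3)*(k^3 + 7*k^2 + 12*k) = k*(k + 3)*(k^2 + 7*k + 12) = k*(k + 3)*(k + 4)*(k + 3)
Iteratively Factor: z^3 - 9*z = (z)*(z^2 - 9) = z*(z + 3)*(z - 3)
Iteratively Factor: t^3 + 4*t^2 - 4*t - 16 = (t + 2)*(t^2 + 2*t - 8) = (t + 2)*(t + 4)*(t - 2)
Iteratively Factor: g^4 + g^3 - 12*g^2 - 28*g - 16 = (g - 4)*(g^3 + 5*g^2 + 8*g + 4) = (g - 4)*(g + 2)*(g^2 + 3*g + 2) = (g - 4)*(g + 1)*(g + 2)*(g + 2)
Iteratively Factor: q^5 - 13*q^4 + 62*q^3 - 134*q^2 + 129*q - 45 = (q - 5)*(q^4 - 8*q^3 + 22*q^2 - 24*q + 9) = (q - 5)*(q - 3)*(q^3 - 5*q^2 + 7*q - 3) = (q - 5)*(q - 3)*(q - 1)*(q^2 - 4*q + 3) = (q - 5)*(q - 3)^2*(q - 1)*(q - 1)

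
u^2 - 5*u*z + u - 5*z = (u + 1)*(u - 5*z)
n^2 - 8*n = n*(n - 8)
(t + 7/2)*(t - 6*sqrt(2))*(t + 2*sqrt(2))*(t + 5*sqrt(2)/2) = t^4 - 3*sqrt(2)*t^3/2 + 7*t^3/2 - 44*t^2 - 21*sqrt(2)*t^2/4 - 154*t - 60*sqrt(2)*t - 210*sqrt(2)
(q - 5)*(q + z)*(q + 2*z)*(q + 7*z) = q^4 + 10*q^3*z - 5*q^3 + 23*q^2*z^2 - 50*q^2*z + 14*q*z^3 - 115*q*z^2 - 70*z^3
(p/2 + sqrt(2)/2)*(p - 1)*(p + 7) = p^3/2 + sqrt(2)*p^2/2 + 3*p^2 - 7*p/2 + 3*sqrt(2)*p - 7*sqrt(2)/2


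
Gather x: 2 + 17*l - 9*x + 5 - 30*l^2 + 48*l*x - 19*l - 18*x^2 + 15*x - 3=-30*l^2 - 2*l - 18*x^2 + x*(48*l + 6) + 4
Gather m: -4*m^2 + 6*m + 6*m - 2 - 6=-4*m^2 + 12*m - 8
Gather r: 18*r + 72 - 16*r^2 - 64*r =-16*r^2 - 46*r + 72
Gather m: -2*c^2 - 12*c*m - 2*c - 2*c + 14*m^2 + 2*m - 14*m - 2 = -2*c^2 - 4*c + 14*m^2 + m*(-12*c - 12) - 2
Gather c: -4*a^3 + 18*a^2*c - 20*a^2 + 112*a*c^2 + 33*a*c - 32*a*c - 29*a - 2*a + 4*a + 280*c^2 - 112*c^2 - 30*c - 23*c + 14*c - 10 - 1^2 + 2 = -4*a^3 - 20*a^2 - 27*a + c^2*(112*a + 168) + c*(18*a^2 + a - 39) - 9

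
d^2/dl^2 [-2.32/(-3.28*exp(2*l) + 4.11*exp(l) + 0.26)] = ((9.5352 - 30.4384*exp(l))*(-3.28*exp(2*l) + 4.11*exp(l) + 0.26) - 2.32*(6.56*exp(l) - 4.11)*(13.12*exp(l) - 8.22)*exp(l))*exp(l)/(-3.28*exp(2*l) + 4.11*exp(l) + 0.26)^3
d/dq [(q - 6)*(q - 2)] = 2*q - 8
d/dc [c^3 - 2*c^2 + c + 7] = 3*c^2 - 4*c + 1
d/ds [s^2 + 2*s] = 2*s + 2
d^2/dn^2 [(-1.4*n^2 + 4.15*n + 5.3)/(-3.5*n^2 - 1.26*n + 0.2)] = (-114.023*n^3 - 383.67*n^2 - 157.668*n - 26.22816)/(42.875*n^6 + 46.305*n^5 + 9.3198*n^4 - 3.291624*n^3 - 0.53256*n^2 + 0.1512*n - 0.008)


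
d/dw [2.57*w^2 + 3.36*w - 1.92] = 5.14*w + 3.36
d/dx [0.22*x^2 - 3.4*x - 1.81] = 0.44*x - 3.4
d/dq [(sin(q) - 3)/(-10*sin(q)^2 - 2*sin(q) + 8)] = (5*sin(q)^2 - 30*sin(q) + 1)*cos(q)/(2*(5*sin(q)^2 + sin(q) - 4)^2)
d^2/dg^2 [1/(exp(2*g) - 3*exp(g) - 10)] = ((3 - 4*exp(g))*(-exp(2*g) + 3*exp(g) + 10) - 2*(2*exp(g) - 3)^2*exp(g))*exp(g)/(-exp(2*g) + 3*exp(g) + 10)^3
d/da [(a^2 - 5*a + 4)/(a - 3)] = (a^2 - 6*a + 11)/(a^2 - 6*a + 9)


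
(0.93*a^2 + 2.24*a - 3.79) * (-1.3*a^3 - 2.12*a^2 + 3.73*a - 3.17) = -1.209*a^5 - 4.8836*a^4 + 3.6471*a^3 + 13.4419*a^2 - 21.2375*a + 12.0143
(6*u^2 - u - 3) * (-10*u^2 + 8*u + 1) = -60*u^4 + 58*u^3 + 28*u^2 - 25*u - 3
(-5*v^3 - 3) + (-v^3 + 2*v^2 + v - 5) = -6*v^3 + 2*v^2 + v - 8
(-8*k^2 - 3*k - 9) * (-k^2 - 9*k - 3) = 8*k^4 + 75*k^3 + 60*k^2 + 90*k + 27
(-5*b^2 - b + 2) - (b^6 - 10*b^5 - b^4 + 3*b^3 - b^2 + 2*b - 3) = -b^6 + 10*b^5 + b^4 - 3*b^3 - 4*b^2 - 3*b + 5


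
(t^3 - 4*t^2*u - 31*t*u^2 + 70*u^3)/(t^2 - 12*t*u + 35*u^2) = (t^2 + 3*t*u - 10*u^2)/(t - 5*u)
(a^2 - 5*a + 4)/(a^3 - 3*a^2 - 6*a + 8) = 1/(a + 2)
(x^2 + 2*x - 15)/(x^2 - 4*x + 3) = (x + 5)/(x - 1)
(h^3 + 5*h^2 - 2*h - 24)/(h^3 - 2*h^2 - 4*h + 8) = (h^2 + 7*h + 12)/(h^2 - 4)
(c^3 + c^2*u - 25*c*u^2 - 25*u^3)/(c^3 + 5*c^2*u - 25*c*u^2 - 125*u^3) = (c + u)/(c + 5*u)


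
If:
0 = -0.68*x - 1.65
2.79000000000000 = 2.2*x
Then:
No Solution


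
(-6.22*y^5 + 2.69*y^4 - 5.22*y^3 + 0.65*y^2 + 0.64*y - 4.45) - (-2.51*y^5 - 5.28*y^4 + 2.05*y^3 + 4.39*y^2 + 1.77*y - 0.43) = -3.71*y^5 + 7.97*y^4 - 7.27*y^3 - 3.74*y^2 - 1.13*y - 4.02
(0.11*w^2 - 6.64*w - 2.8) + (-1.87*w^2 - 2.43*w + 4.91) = -1.76*w^2 - 9.07*w + 2.11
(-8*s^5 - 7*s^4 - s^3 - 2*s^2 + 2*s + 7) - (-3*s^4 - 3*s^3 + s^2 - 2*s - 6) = -8*s^5 - 4*s^4 + 2*s^3 - 3*s^2 + 4*s + 13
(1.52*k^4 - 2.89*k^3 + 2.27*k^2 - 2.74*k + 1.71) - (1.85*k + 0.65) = 1.52*k^4 - 2.89*k^3 + 2.27*k^2 - 4.59*k + 1.06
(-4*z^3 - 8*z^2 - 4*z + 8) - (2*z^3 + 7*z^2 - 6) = -6*z^3 - 15*z^2 - 4*z + 14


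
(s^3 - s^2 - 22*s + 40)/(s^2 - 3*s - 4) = (s^2 + 3*s - 10)/(s + 1)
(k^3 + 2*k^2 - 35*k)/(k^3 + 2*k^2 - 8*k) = (k^2 + 2*k - 35)/(k^2 + 2*k - 8)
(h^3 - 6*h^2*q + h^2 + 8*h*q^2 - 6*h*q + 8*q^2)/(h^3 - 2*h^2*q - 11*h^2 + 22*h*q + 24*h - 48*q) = (h^2 - 4*h*q + h - 4*q)/(h^2 - 11*h + 24)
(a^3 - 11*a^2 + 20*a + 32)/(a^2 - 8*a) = a - 3 - 4/a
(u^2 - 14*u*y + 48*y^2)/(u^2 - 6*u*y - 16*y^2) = (u - 6*y)/(u + 2*y)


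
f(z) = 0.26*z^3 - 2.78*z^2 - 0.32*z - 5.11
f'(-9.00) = 112.90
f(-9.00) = -416.95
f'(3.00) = -9.98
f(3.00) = -24.07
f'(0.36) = -2.22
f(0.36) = -5.57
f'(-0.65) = 3.62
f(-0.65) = -6.15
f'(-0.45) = 2.34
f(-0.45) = -5.55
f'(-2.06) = 14.44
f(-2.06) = -18.52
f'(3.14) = -10.09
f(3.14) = -25.48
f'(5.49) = -7.34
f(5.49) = -47.63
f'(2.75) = -9.71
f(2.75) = -21.61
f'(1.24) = -6.02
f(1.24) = -9.29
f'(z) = 0.78*z^2 - 5.56*z - 0.32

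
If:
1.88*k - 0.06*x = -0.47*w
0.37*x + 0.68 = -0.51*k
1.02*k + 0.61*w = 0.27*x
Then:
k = 0.31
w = -1.51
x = -2.26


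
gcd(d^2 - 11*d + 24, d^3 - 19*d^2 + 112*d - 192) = d^2 - 11*d + 24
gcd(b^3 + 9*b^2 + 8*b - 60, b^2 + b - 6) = b - 2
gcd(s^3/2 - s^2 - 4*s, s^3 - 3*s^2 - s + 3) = 1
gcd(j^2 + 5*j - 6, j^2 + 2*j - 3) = j - 1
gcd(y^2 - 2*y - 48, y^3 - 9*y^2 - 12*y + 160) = y - 8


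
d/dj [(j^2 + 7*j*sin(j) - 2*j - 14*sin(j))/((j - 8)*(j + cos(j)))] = (j^3*sin(j) + 7*j^3*cos(j) - 17*j^2*sin(j) - 69*j^2*cos(j) + j^2 + 44*j*sin(j) + 96*j*cos(j) - 70*j - 112*sin(j) - 21*sin(2*j) + 16*cos(j) + 112)/((j - 8)^2*(j + cos(j))^2)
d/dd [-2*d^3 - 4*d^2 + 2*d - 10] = -6*d^2 - 8*d + 2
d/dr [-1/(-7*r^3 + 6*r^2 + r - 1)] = (-21*r^2 + 12*r + 1)/(7*r^3 - 6*r^2 - r + 1)^2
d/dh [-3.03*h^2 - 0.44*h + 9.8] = -6.06*h - 0.44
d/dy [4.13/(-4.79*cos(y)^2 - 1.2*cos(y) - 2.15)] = -(39.5654*cos(y) + 4.956)*sin(y)/(4.79*cos(y)^2 + 1.2*cos(y) + 2.15)^2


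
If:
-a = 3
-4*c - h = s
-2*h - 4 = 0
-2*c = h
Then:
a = -3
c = 1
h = -2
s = -2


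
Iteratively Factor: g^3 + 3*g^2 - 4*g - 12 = (g + 3)*(g^2 - 4) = (g - 2)*(g + 3)*(g + 2)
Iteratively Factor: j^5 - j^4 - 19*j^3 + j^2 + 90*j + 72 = (j + 3)*(j^4 - 4*j^3 - 7*j^2 + 22*j + 24) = (j + 1)*(j + 3)*(j^3 - 5*j^2 - 2*j + 24) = (j - 3)*(j + 1)*(j + 3)*(j^2 - 2*j - 8) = (j - 4)*(j - 3)*(j + 1)*(j + 3)*(j + 2)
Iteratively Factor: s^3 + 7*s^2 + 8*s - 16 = (s + 4)*(s^2 + 3*s - 4) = (s - 1)*(s + 4)*(s + 4)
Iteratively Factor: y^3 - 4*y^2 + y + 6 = (y - 3)*(y^2 - y - 2) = (y - 3)*(y + 1)*(y - 2)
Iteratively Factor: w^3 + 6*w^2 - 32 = (w + 4)*(w^2 + 2*w - 8) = (w - 2)*(w + 4)*(w + 4)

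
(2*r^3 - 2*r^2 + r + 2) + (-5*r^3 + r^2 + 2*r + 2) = -3*r^3 - r^2 + 3*r + 4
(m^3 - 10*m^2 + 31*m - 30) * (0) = 0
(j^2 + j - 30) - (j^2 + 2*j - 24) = -j - 6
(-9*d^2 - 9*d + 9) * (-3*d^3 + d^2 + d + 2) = 27*d^5 + 18*d^4 - 45*d^3 - 18*d^2 - 9*d + 18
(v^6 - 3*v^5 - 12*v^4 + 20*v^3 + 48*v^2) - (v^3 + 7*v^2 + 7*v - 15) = v^6 - 3*v^5 - 12*v^4 + 19*v^3 + 41*v^2 - 7*v + 15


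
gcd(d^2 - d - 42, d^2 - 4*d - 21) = d - 7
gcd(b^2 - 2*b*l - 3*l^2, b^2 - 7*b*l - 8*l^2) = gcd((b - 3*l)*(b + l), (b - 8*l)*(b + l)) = b + l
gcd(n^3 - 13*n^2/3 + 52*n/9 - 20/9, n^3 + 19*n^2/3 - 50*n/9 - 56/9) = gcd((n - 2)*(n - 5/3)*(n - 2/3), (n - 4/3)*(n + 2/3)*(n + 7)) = 1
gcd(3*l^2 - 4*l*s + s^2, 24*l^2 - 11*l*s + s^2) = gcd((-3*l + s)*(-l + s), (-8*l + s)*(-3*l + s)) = -3*l + s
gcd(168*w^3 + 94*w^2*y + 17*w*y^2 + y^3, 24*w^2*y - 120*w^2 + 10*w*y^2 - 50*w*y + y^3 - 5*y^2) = 24*w^2 + 10*w*y + y^2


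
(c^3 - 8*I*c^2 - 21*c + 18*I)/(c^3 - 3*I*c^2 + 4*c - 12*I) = (c - 3*I)/(c + 2*I)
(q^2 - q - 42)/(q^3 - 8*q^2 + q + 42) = (q + 6)/(q^2 - q - 6)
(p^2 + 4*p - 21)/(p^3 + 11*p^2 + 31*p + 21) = (p - 3)/(p^2 + 4*p + 3)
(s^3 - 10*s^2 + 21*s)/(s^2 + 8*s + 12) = s*(s^2 - 10*s + 21)/(s^2 + 8*s + 12)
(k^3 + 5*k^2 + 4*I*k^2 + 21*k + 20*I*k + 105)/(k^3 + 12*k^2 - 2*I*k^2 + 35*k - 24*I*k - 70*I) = (k^2 + 4*I*k + 21)/(k^2 + k*(7 - 2*I) - 14*I)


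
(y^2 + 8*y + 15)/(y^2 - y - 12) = (y + 5)/(y - 4)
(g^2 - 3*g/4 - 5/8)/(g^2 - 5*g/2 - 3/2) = (g - 5/4)/(g - 3)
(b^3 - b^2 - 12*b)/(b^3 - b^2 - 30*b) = (-b^2 + b + 12)/(-b^2 + b + 30)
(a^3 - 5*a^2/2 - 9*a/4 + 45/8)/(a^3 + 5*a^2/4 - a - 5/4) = (8*a^3 - 20*a^2 - 18*a + 45)/(2*(4*a^3 + 5*a^2 - 4*a - 5))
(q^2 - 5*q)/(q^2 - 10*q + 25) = q/(q - 5)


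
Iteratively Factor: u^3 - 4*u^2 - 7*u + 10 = (u + 2)*(u^2 - 6*u + 5) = (u - 5)*(u + 2)*(u - 1)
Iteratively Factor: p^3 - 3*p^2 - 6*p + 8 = (p - 1)*(p^2 - 2*p - 8) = (p - 4)*(p - 1)*(p + 2)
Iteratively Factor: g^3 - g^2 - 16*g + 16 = (g - 4)*(g^2 + 3*g - 4) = (g - 4)*(g - 1)*(g + 4)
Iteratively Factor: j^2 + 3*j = (j)*(j + 3)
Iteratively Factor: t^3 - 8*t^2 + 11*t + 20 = (t + 1)*(t^2 - 9*t + 20) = (t - 4)*(t + 1)*(t - 5)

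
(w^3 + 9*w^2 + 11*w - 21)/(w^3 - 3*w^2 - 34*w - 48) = (w^2 + 6*w - 7)/(w^2 - 6*w - 16)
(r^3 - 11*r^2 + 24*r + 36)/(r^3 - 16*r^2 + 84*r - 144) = (r + 1)/(r - 4)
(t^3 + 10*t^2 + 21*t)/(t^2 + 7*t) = t + 3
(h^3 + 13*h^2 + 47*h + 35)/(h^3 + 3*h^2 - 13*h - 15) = (h + 7)/(h - 3)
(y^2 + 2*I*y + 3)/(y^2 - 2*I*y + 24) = (y^2 + 2*I*y + 3)/(y^2 - 2*I*y + 24)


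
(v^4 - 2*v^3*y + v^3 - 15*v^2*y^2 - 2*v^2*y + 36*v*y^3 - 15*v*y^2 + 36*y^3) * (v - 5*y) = v^5 - 7*v^4*y + v^4 - 5*v^3*y^2 - 7*v^3*y + 111*v^2*y^3 - 5*v^2*y^2 - 180*v*y^4 + 111*v*y^3 - 180*y^4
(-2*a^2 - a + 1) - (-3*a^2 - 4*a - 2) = a^2 + 3*a + 3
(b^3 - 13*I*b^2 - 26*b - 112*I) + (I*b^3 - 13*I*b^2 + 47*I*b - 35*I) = b^3 + I*b^3 - 26*I*b^2 - 26*b + 47*I*b - 147*I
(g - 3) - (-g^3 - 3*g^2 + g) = g^3 + 3*g^2 - 3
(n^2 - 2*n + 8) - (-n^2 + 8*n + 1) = 2*n^2 - 10*n + 7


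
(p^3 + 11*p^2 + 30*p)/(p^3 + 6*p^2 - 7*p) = (p^2 + 11*p + 30)/(p^2 + 6*p - 7)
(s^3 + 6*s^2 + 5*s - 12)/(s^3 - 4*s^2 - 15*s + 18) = (s + 4)/(s - 6)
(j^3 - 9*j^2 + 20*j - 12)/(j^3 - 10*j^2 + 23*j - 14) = (j - 6)/(j - 7)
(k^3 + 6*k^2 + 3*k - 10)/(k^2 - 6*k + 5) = (k^2 + 7*k + 10)/(k - 5)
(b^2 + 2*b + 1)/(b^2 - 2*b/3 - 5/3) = 3*(b + 1)/(3*b - 5)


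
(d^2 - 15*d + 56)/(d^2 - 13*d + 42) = (d - 8)/(d - 6)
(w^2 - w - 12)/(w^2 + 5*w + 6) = (w - 4)/(w + 2)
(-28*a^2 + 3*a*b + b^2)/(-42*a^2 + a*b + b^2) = (4*a - b)/(6*a - b)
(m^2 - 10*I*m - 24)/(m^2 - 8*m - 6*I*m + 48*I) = (m - 4*I)/(m - 8)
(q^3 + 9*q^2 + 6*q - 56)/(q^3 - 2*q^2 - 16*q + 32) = (q + 7)/(q - 4)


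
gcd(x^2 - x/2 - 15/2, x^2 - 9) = x - 3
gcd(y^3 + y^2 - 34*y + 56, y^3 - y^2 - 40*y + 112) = y^2 + 3*y - 28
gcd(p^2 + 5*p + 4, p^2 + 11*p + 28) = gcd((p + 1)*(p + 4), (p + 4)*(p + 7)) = p + 4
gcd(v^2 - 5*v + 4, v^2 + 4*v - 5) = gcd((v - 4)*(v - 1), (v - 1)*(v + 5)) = v - 1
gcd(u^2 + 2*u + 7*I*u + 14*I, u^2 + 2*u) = u + 2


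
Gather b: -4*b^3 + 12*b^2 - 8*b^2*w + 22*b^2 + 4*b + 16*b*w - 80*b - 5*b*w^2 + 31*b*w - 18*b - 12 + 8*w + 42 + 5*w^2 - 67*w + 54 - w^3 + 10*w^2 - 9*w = -4*b^3 + b^2*(34 - 8*w) + b*(-5*w^2 + 47*w - 94) - w^3 + 15*w^2 - 68*w + 84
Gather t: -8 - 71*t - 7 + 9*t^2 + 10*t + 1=9*t^2 - 61*t - 14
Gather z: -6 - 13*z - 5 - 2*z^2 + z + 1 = -2*z^2 - 12*z - 10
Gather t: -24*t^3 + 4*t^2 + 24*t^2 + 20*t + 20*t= -24*t^3 + 28*t^2 + 40*t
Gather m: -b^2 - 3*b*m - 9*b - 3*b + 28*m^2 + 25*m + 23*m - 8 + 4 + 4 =-b^2 - 12*b + 28*m^2 + m*(48 - 3*b)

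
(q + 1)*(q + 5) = q^2 + 6*q + 5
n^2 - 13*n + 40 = (n - 8)*(n - 5)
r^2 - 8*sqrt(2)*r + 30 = (r - 5*sqrt(2))*(r - 3*sqrt(2))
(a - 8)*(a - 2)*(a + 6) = a^3 - 4*a^2 - 44*a + 96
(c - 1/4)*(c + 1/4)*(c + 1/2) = c^3 + c^2/2 - c/16 - 1/32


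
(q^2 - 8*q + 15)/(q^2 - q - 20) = (q - 3)/(q + 4)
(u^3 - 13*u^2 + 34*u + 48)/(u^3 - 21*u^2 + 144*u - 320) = (u^2 - 5*u - 6)/(u^2 - 13*u + 40)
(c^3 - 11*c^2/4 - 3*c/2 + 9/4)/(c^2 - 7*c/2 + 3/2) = (4*c^2 + c - 3)/(2*(2*c - 1))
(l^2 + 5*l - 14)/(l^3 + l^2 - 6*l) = (l + 7)/(l*(l + 3))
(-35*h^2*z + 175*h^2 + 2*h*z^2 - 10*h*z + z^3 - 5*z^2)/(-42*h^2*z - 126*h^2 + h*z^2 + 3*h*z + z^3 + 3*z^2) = (-5*h*z + 25*h + z^2 - 5*z)/(-6*h*z - 18*h + z^2 + 3*z)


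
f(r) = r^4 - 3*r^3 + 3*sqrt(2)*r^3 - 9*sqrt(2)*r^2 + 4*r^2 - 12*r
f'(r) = 4*r^3 - 9*r^2 + 9*sqrt(2)*r^2 - 18*sqrt(2)*r + 8*r - 12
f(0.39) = -5.91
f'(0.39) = -18.00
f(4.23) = 207.28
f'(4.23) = 283.61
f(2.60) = -22.66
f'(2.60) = 38.12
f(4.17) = 190.67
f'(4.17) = 270.08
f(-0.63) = 3.94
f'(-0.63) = -0.52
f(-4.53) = 180.85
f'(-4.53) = -228.26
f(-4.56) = 187.78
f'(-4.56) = -234.16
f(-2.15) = -5.53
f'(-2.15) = 3.01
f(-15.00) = 44647.31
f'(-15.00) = -12411.38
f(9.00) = 6651.92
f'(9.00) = 3048.86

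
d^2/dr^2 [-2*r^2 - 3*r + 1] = -4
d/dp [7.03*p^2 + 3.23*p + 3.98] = 14.06*p + 3.23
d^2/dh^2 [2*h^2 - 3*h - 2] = 4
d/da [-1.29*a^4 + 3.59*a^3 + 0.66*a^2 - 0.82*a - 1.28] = -5.16*a^3 + 10.77*a^2 + 1.32*a - 0.82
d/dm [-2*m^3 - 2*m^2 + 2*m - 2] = -6*m^2 - 4*m + 2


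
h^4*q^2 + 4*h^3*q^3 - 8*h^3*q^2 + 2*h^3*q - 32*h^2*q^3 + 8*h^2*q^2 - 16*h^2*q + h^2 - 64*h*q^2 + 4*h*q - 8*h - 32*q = (h - 8)*(h + 4*q)*(h*q + 1)^2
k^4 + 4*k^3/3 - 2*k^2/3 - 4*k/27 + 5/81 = (k - 1/3)^2*(k + 1/3)*(k + 5/3)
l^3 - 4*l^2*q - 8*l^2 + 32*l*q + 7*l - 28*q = (l - 7)*(l - 1)*(l - 4*q)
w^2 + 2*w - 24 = (w - 4)*(w + 6)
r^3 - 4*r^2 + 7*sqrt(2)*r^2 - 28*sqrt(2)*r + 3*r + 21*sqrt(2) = (r - 3)*(r - 1)*(r + 7*sqrt(2))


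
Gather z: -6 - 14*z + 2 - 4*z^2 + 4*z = -4*z^2 - 10*z - 4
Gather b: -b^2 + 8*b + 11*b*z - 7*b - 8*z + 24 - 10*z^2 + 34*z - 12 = -b^2 + b*(11*z + 1) - 10*z^2 + 26*z + 12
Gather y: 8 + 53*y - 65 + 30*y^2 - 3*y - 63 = 30*y^2 + 50*y - 120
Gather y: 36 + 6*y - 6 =6*y + 30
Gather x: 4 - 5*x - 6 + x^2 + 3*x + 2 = x^2 - 2*x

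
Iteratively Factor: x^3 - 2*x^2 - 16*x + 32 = (x + 4)*(x^2 - 6*x + 8) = (x - 2)*(x + 4)*(x - 4)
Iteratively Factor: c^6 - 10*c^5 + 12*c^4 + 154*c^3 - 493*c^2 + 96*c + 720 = (c - 3)*(c^5 - 7*c^4 - 9*c^3 + 127*c^2 - 112*c - 240) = (c - 3)*(c + 4)*(c^4 - 11*c^3 + 35*c^2 - 13*c - 60) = (c - 3)^2*(c + 4)*(c^3 - 8*c^2 + 11*c + 20) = (c - 4)*(c - 3)^2*(c + 4)*(c^2 - 4*c - 5) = (c - 5)*(c - 4)*(c - 3)^2*(c + 4)*(c + 1)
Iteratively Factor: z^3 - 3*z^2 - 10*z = (z + 2)*(z^2 - 5*z) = (z - 5)*(z + 2)*(z)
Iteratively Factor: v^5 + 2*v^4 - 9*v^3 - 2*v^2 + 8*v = (v - 1)*(v^4 + 3*v^3 - 6*v^2 - 8*v) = (v - 1)*(v + 1)*(v^3 + 2*v^2 - 8*v) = v*(v - 1)*(v + 1)*(v^2 + 2*v - 8) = v*(v - 1)*(v + 1)*(v + 4)*(v - 2)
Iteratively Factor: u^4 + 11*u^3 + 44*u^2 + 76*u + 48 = (u + 2)*(u^3 + 9*u^2 + 26*u + 24) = (u + 2)^2*(u^2 + 7*u + 12) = (u + 2)^2*(u + 3)*(u + 4)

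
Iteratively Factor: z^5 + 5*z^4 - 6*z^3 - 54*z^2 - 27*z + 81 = (z + 3)*(z^4 + 2*z^3 - 12*z^2 - 18*z + 27) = (z - 3)*(z + 3)*(z^3 + 5*z^2 + 3*z - 9) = (z - 3)*(z - 1)*(z + 3)*(z^2 + 6*z + 9) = (z - 3)*(z - 1)*(z + 3)^2*(z + 3)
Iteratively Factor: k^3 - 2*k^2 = (k)*(k^2 - 2*k) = k*(k - 2)*(k)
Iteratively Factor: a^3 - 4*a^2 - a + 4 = (a - 4)*(a^2 - 1) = (a - 4)*(a - 1)*(a + 1)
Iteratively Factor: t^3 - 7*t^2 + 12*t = (t - 3)*(t^2 - 4*t) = (t - 4)*(t - 3)*(t)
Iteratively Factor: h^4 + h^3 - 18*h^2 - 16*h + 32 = (h + 2)*(h^3 - h^2 - 16*h + 16) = (h - 1)*(h + 2)*(h^2 - 16) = (h - 1)*(h + 2)*(h + 4)*(h - 4)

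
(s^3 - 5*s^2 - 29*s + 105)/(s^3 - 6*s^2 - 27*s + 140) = (s - 3)/(s - 4)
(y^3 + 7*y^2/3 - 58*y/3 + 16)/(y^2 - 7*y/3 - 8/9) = 3*(y^2 + 5*y - 6)/(3*y + 1)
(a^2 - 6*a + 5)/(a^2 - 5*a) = (a - 1)/a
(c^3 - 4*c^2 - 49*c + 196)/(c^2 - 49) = c - 4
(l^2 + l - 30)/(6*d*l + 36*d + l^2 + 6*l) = (l - 5)/(6*d + l)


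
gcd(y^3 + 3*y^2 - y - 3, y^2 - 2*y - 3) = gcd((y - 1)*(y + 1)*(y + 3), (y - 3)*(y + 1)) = y + 1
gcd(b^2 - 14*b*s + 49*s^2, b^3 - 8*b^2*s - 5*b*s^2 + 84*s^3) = -b + 7*s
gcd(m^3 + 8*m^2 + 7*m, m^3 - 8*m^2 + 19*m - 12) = 1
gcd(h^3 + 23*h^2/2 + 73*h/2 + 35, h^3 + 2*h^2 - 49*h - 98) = h^2 + 9*h + 14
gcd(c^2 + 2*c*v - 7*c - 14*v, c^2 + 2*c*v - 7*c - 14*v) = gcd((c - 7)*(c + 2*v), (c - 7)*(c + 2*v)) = c^2 + 2*c*v - 7*c - 14*v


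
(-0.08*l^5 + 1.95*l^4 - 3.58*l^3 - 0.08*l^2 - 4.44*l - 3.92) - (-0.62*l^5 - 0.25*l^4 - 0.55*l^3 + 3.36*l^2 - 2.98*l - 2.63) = 0.54*l^5 + 2.2*l^4 - 3.03*l^3 - 3.44*l^2 - 1.46*l - 1.29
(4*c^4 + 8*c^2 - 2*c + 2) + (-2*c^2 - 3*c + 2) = 4*c^4 + 6*c^2 - 5*c + 4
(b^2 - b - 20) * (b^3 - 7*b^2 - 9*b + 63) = b^5 - 8*b^4 - 22*b^3 + 212*b^2 + 117*b - 1260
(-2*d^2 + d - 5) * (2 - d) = 2*d^3 - 5*d^2 + 7*d - 10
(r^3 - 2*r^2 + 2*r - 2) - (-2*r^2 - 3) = r^3 + 2*r + 1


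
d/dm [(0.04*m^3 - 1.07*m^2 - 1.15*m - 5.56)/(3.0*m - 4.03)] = (0.24*m^3 - 3.6936*m^2 + 8.6242*m + 21.3145)/(9.0*m^2 - 24.18*m + 16.2409)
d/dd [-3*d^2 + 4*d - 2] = 4 - 6*d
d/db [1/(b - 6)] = -1/(b - 6)^2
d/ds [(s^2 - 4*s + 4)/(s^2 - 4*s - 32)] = 72*(2 - s)/(s^4 - 8*s^3 - 48*s^2 + 256*s + 1024)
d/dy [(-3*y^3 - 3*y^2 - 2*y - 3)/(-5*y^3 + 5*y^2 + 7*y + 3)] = (-30*y^4 - 62*y^3 - 83*y^2 + 12*y + 15)/(25*y^6 - 50*y^5 - 45*y^4 + 40*y^3 + 79*y^2 + 42*y + 9)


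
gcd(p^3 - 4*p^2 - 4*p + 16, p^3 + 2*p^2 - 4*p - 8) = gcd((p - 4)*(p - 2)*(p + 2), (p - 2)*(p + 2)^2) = p^2 - 4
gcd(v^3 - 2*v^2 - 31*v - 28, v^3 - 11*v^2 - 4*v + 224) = v^2 - 3*v - 28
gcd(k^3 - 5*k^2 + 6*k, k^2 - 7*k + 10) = k - 2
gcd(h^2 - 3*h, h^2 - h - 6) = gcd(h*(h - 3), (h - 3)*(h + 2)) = h - 3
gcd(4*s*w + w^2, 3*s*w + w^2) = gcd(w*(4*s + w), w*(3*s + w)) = w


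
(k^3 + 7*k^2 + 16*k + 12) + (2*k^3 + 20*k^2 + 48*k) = 3*k^3 + 27*k^2 + 64*k + 12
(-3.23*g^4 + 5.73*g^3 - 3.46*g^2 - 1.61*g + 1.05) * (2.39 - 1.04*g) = 3.3592*g^5 - 13.6789*g^4 + 17.2931*g^3 - 6.595*g^2 - 4.9399*g + 2.5095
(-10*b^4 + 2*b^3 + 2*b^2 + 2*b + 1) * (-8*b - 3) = 80*b^5 + 14*b^4 - 22*b^3 - 22*b^2 - 14*b - 3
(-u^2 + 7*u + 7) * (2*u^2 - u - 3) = -2*u^4 + 15*u^3 + 10*u^2 - 28*u - 21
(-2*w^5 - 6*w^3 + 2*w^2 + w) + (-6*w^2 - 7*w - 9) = -2*w^5 - 6*w^3 - 4*w^2 - 6*w - 9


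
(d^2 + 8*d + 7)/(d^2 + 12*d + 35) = (d + 1)/(d + 5)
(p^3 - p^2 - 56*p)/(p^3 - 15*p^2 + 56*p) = (p + 7)/(p - 7)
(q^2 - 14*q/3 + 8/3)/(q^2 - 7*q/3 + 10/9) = 3*(q - 4)/(3*q - 5)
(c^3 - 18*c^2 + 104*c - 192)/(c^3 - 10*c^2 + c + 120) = (c^2 - 10*c + 24)/(c^2 - 2*c - 15)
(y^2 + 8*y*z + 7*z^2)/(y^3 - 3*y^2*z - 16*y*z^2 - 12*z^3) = (y + 7*z)/(y^2 - 4*y*z - 12*z^2)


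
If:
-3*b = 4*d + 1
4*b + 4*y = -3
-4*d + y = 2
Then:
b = 7/8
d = -29/32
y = -13/8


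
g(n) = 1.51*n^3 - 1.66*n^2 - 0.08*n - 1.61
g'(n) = 4.53*n^2 - 3.32*n - 0.08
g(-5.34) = -278.45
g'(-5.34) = 146.82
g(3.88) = 61.29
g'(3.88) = 55.23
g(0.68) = -1.96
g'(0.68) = -0.24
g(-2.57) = -38.00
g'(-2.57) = 38.37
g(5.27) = 172.87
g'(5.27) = 108.23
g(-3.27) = -71.90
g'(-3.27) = 59.22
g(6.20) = 293.96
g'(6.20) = 153.47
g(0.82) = -1.96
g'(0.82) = 0.24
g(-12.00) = -2848.97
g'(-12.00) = 692.08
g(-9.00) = -1236.14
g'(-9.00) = 396.73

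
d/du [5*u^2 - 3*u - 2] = 10*u - 3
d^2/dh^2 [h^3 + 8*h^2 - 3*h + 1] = 6*h + 16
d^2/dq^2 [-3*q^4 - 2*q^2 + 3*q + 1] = -36*q^2 - 4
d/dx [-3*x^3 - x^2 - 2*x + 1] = -9*x^2 - 2*x - 2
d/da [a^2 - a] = 2*a - 1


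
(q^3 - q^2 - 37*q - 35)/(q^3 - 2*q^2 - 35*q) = (q + 1)/q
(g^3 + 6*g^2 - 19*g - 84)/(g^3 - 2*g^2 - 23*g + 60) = (g^2 + 10*g + 21)/(g^2 + 2*g - 15)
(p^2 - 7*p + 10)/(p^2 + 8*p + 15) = (p^2 - 7*p + 10)/(p^2 + 8*p + 15)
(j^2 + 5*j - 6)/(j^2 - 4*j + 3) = (j + 6)/(j - 3)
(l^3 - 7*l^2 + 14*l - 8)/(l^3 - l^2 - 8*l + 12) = (l^2 - 5*l + 4)/(l^2 + l - 6)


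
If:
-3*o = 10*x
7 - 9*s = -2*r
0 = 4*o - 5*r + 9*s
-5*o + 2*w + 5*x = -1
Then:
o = -10*x/3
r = 7/3 - 40*x/9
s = 35/27 - 80*x/81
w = -65*x/6 - 1/2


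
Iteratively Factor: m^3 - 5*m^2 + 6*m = (m - 2)*(m^2 - 3*m) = (m - 3)*(m - 2)*(m)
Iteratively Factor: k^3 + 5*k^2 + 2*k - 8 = (k + 2)*(k^2 + 3*k - 4) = (k - 1)*(k + 2)*(k + 4)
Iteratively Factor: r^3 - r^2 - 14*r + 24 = (r + 4)*(r^2 - 5*r + 6) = (r - 3)*(r + 4)*(r - 2)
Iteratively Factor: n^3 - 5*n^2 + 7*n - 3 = (n - 3)*(n^2 - 2*n + 1) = (n - 3)*(n - 1)*(n - 1)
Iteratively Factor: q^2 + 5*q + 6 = (q + 3)*(q + 2)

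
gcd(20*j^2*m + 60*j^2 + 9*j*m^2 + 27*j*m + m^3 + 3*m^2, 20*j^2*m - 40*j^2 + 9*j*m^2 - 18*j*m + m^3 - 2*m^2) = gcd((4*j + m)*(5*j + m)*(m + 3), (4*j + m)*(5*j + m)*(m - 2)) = 20*j^2 + 9*j*m + m^2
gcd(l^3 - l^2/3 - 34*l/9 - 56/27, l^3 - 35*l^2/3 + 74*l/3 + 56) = l + 4/3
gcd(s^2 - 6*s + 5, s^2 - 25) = s - 5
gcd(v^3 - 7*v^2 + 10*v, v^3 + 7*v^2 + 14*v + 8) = 1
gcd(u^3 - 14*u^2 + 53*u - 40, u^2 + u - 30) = u - 5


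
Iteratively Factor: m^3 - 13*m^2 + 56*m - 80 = (m - 4)*(m^2 - 9*m + 20) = (m - 4)^2*(m - 5)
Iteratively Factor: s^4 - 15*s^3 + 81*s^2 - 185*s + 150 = (s - 2)*(s^3 - 13*s^2 + 55*s - 75) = (s - 3)*(s - 2)*(s^2 - 10*s + 25) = (s - 5)*(s - 3)*(s - 2)*(s - 5)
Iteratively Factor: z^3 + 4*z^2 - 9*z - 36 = (z - 3)*(z^2 + 7*z + 12) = (z - 3)*(z + 4)*(z + 3)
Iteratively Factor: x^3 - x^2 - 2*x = (x - 2)*(x^2 + x) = (x - 2)*(x + 1)*(x)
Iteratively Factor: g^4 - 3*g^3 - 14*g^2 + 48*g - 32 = (g - 2)*(g^3 - g^2 - 16*g + 16) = (g - 2)*(g + 4)*(g^2 - 5*g + 4) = (g - 4)*(g - 2)*(g + 4)*(g - 1)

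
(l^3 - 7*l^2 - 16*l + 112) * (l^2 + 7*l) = l^5 - 65*l^3 + 784*l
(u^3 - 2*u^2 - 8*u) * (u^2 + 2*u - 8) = u^5 - 20*u^3 + 64*u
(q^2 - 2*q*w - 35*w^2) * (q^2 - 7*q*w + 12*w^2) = q^4 - 9*q^3*w - 9*q^2*w^2 + 221*q*w^3 - 420*w^4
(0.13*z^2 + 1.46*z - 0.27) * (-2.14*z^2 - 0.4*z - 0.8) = -0.2782*z^4 - 3.1764*z^3 - 0.1102*z^2 - 1.06*z + 0.216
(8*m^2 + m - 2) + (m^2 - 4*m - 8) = 9*m^2 - 3*m - 10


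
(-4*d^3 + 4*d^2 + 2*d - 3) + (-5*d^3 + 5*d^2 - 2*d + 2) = -9*d^3 + 9*d^2 - 1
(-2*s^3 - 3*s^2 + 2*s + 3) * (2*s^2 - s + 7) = -4*s^5 - 4*s^4 - 7*s^3 - 17*s^2 + 11*s + 21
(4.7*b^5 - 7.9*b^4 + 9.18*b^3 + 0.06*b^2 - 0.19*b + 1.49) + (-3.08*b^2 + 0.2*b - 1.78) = 4.7*b^5 - 7.9*b^4 + 9.18*b^3 - 3.02*b^2 + 0.01*b - 0.29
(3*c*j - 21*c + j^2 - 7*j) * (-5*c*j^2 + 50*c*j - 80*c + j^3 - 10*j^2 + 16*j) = -15*c^2*j^3 + 255*c^2*j^2 - 1290*c^2*j + 1680*c^2 - 2*c*j^4 + 34*c*j^3 - 172*c*j^2 + 224*c*j + j^5 - 17*j^4 + 86*j^3 - 112*j^2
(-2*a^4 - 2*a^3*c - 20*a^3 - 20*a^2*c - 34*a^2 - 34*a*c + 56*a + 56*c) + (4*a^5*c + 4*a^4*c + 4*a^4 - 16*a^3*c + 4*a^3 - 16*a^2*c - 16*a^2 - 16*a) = 4*a^5*c + 4*a^4*c + 2*a^4 - 18*a^3*c - 16*a^3 - 36*a^2*c - 50*a^2 - 34*a*c + 40*a + 56*c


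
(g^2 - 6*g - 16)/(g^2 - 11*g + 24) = (g + 2)/(g - 3)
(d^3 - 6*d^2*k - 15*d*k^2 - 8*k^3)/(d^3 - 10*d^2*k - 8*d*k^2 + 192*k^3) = (d^2 + 2*d*k + k^2)/(d^2 - 2*d*k - 24*k^2)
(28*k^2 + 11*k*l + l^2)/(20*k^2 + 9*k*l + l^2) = (7*k + l)/(5*k + l)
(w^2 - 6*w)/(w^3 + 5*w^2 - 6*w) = (w - 6)/(w^2 + 5*w - 6)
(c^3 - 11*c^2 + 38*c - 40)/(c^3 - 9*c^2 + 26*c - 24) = (c - 5)/(c - 3)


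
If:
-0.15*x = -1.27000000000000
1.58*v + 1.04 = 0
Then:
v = -0.66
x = 8.47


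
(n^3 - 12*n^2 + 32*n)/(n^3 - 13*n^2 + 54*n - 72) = n*(n - 8)/(n^2 - 9*n + 18)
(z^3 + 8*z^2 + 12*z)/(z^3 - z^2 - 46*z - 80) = z*(z + 6)/(z^2 - 3*z - 40)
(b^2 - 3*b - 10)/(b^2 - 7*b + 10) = (b + 2)/(b - 2)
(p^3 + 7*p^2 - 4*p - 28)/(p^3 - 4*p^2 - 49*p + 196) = (p^2 - 4)/(p^2 - 11*p + 28)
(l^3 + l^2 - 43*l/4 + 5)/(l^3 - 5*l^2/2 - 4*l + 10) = (l^2 + 7*l/2 - 2)/(l^2 - 4)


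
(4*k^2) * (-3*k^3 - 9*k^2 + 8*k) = -12*k^5 - 36*k^4 + 32*k^3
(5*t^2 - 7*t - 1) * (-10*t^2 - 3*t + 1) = -50*t^4 + 55*t^3 + 36*t^2 - 4*t - 1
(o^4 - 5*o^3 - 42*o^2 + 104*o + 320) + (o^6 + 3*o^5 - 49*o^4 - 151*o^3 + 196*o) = o^6 + 3*o^5 - 48*o^4 - 156*o^3 - 42*o^2 + 300*o + 320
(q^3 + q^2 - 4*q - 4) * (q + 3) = q^4 + 4*q^3 - q^2 - 16*q - 12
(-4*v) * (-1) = 4*v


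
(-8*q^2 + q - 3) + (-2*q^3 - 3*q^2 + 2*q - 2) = -2*q^3 - 11*q^2 + 3*q - 5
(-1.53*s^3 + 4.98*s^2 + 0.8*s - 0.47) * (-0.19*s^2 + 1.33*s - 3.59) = 0.2907*s^5 - 2.9811*s^4 + 11.9641*s^3 - 16.7249*s^2 - 3.4971*s + 1.6873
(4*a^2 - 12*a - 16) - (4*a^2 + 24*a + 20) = -36*a - 36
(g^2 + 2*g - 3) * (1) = g^2 + 2*g - 3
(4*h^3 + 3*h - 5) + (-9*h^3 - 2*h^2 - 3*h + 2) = -5*h^3 - 2*h^2 - 3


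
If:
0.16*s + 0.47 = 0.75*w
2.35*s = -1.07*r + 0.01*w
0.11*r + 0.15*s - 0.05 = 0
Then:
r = 1.19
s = -0.54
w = 0.51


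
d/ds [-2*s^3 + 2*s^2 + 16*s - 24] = -6*s^2 + 4*s + 16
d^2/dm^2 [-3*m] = 0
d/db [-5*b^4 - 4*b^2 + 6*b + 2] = -20*b^3 - 8*b + 6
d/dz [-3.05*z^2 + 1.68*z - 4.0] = 1.68 - 6.1*z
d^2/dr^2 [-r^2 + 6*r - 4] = -2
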